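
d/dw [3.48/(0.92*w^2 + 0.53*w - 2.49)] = (-6.4032*w - 1.8444)/(0.92*w^2 + 0.53*w - 2.49)^2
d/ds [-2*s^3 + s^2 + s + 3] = -6*s^2 + 2*s + 1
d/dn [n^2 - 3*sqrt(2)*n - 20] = 2*n - 3*sqrt(2)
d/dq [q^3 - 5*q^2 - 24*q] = 3*q^2 - 10*q - 24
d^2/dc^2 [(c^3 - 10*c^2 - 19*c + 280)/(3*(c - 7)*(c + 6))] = 28/(3*(c^3 + 18*c^2 + 108*c + 216))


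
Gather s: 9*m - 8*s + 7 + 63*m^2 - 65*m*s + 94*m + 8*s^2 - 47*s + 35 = 63*m^2 + 103*m + 8*s^2 + s*(-65*m - 55) + 42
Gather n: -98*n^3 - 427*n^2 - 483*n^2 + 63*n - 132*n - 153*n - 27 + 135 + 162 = -98*n^3 - 910*n^2 - 222*n + 270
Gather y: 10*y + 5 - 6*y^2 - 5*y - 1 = -6*y^2 + 5*y + 4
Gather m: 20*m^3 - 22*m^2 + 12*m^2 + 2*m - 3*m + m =20*m^3 - 10*m^2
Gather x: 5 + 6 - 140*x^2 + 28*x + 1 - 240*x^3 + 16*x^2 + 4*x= -240*x^3 - 124*x^2 + 32*x + 12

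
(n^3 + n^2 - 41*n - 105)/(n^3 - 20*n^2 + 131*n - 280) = (n^2 + 8*n + 15)/(n^2 - 13*n + 40)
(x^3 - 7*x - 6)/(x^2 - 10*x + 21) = (x^2 + 3*x + 2)/(x - 7)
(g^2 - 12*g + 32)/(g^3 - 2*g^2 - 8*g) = (g - 8)/(g*(g + 2))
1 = 1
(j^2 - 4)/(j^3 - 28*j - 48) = (j - 2)/(j^2 - 2*j - 24)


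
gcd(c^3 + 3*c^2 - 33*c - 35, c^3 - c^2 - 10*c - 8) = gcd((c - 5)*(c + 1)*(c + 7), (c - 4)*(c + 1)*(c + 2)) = c + 1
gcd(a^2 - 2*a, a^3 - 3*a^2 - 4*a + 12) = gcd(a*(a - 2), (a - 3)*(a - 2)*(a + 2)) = a - 2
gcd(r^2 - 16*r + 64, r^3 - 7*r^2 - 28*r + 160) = r - 8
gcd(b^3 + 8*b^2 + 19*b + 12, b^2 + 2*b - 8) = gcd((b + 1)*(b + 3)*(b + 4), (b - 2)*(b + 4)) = b + 4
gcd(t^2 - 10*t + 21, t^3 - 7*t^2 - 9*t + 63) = t^2 - 10*t + 21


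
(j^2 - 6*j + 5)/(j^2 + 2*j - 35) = (j - 1)/(j + 7)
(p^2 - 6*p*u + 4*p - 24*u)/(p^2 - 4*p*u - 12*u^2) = (p + 4)/(p + 2*u)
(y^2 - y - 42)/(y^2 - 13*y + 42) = (y + 6)/(y - 6)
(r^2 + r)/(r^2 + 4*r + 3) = r/(r + 3)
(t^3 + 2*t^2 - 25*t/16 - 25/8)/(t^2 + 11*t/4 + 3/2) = (16*t^2 - 25)/(4*(4*t + 3))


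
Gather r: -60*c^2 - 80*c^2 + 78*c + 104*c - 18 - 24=-140*c^2 + 182*c - 42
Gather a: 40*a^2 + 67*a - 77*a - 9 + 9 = 40*a^2 - 10*a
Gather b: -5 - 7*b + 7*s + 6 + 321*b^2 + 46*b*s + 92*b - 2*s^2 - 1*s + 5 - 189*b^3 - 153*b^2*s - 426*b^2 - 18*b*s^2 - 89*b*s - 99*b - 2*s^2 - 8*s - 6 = -189*b^3 + b^2*(-153*s - 105) + b*(-18*s^2 - 43*s - 14) - 4*s^2 - 2*s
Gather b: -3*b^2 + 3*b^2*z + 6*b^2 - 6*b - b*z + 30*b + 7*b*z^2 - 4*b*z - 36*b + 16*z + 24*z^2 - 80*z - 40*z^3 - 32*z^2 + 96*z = b^2*(3*z + 3) + b*(7*z^2 - 5*z - 12) - 40*z^3 - 8*z^2 + 32*z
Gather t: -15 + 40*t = 40*t - 15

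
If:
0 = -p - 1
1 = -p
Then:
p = -1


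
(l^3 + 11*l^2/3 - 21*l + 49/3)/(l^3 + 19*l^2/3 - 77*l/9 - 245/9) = 3*(l - 1)/(3*l + 5)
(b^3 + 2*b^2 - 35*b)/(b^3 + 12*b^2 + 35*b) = (b - 5)/(b + 5)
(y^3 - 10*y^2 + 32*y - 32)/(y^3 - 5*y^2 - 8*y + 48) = (y - 2)/(y + 3)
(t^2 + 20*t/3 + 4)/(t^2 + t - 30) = (t + 2/3)/(t - 5)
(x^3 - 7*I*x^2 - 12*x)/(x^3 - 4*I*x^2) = (x - 3*I)/x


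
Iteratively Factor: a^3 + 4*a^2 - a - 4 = (a - 1)*(a^2 + 5*a + 4) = (a - 1)*(a + 4)*(a + 1)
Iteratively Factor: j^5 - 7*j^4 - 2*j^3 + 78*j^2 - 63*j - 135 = (j - 3)*(j^4 - 4*j^3 - 14*j^2 + 36*j + 45) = (j - 3)^2*(j^3 - j^2 - 17*j - 15) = (j - 5)*(j - 3)^2*(j^2 + 4*j + 3) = (j - 5)*(j - 3)^2*(j + 3)*(j + 1)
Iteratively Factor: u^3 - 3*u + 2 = (u - 1)*(u^2 + u - 2) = (u - 1)^2*(u + 2)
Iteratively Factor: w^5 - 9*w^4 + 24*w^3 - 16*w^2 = (w)*(w^4 - 9*w^3 + 24*w^2 - 16*w) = w*(w - 4)*(w^3 - 5*w^2 + 4*w) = w*(w - 4)*(w - 1)*(w^2 - 4*w) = w^2*(w - 4)*(w - 1)*(w - 4)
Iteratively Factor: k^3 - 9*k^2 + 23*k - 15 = (k - 1)*(k^2 - 8*k + 15) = (k - 5)*(k - 1)*(k - 3)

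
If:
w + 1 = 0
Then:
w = -1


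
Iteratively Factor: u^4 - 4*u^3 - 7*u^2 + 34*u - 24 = (u - 2)*(u^3 - 2*u^2 - 11*u + 12) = (u - 2)*(u + 3)*(u^2 - 5*u + 4) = (u - 2)*(u - 1)*(u + 3)*(u - 4)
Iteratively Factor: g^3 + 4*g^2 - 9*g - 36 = (g + 3)*(g^2 + g - 12) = (g + 3)*(g + 4)*(g - 3)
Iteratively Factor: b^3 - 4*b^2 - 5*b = (b)*(b^2 - 4*b - 5) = b*(b - 5)*(b + 1)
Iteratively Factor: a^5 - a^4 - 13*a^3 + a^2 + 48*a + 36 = (a - 3)*(a^4 + 2*a^3 - 7*a^2 - 20*a - 12) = (a - 3)^2*(a^3 + 5*a^2 + 8*a + 4) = (a - 3)^2*(a + 1)*(a^2 + 4*a + 4) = (a - 3)^2*(a + 1)*(a + 2)*(a + 2)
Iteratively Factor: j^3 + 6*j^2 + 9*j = (j)*(j^2 + 6*j + 9) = j*(j + 3)*(j + 3)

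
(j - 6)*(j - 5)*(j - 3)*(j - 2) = j^4 - 16*j^3 + 91*j^2 - 216*j + 180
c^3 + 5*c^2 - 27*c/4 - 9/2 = (c - 3/2)*(c + 1/2)*(c + 6)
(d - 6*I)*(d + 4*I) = d^2 - 2*I*d + 24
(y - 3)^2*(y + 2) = y^3 - 4*y^2 - 3*y + 18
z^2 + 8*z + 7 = (z + 1)*(z + 7)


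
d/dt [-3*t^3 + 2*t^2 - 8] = t*(4 - 9*t)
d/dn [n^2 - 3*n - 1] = 2*n - 3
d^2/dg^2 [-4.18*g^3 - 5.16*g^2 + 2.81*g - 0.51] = -25.08*g - 10.32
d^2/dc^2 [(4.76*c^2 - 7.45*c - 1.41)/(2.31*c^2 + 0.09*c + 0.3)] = (-81.487098*c^3 - 64.935486*c^2 + 29.218266*c + 3.190518)/(12.326391*c^6 + 1.440747*c^5 + 4.858623*c^4 + 0.374949*c^3 + 0.63099*c^2 + 0.0243*c + 0.027)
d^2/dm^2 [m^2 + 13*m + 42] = 2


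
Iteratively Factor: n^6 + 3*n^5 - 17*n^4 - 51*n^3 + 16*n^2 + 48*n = (n + 4)*(n^5 - n^4 - 13*n^3 + n^2 + 12*n) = (n - 1)*(n + 4)*(n^4 - 13*n^2 - 12*n) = (n - 4)*(n - 1)*(n + 4)*(n^3 + 4*n^2 + 3*n) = n*(n - 4)*(n - 1)*(n + 4)*(n^2 + 4*n + 3) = n*(n - 4)*(n - 1)*(n + 1)*(n + 4)*(n + 3)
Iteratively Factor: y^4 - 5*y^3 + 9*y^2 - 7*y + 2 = (y - 1)*(y^3 - 4*y^2 + 5*y - 2) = (y - 1)^2*(y^2 - 3*y + 2) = (y - 1)^3*(y - 2)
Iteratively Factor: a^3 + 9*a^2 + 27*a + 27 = (a + 3)*(a^2 + 6*a + 9) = (a + 3)^2*(a + 3)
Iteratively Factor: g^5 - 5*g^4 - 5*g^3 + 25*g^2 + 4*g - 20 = (g + 2)*(g^4 - 7*g^3 + 9*g^2 + 7*g - 10) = (g + 1)*(g + 2)*(g^3 - 8*g^2 + 17*g - 10) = (g - 2)*(g + 1)*(g + 2)*(g^2 - 6*g + 5) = (g - 2)*(g - 1)*(g + 1)*(g + 2)*(g - 5)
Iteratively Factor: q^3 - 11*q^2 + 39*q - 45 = (q - 5)*(q^2 - 6*q + 9) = (q - 5)*(q - 3)*(q - 3)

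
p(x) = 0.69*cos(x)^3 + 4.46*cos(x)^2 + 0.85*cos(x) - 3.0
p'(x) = -2.07*sin(x)*cos(x)^2 - 8.92*sin(x)*cos(x) - 0.85*sin(x)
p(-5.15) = -1.79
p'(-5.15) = -4.53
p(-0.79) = 0.05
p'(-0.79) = 5.79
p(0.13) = 2.90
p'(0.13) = -1.52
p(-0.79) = 0.05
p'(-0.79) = 5.79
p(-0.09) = 2.95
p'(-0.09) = 1.06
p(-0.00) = 3.00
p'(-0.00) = 0.00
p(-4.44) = -2.92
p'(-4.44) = 1.35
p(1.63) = -3.03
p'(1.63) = -0.33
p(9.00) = -0.59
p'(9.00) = 2.29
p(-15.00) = -1.37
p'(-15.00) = -3.08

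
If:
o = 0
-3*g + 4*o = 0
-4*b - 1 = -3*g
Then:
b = -1/4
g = 0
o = 0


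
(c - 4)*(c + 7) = c^2 + 3*c - 28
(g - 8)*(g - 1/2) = g^2 - 17*g/2 + 4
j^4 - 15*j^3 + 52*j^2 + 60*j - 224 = (j - 8)*(j - 7)*(j - 2)*(j + 2)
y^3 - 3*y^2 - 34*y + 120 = (y - 5)*(y - 4)*(y + 6)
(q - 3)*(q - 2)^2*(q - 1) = q^4 - 8*q^3 + 23*q^2 - 28*q + 12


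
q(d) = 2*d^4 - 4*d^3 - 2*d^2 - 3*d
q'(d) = 8*d^3 - 12*d^2 - 4*d - 3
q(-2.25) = 93.45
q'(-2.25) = -145.88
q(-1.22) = 12.38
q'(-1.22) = -30.51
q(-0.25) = 0.70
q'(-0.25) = -2.88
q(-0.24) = 0.67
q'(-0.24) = -2.84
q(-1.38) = 18.10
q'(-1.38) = -41.36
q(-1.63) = 31.02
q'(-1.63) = -63.01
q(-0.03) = 0.09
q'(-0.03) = -2.89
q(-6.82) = 5523.10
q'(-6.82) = -3071.59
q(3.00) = 27.00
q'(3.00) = 93.00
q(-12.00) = 48132.00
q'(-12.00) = -15507.00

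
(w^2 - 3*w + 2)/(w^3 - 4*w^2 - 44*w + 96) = (w - 1)/(w^2 - 2*w - 48)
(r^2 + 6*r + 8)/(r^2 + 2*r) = (r + 4)/r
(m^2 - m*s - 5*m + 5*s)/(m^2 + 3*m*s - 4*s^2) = (m - 5)/(m + 4*s)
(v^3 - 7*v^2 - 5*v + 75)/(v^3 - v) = (v^3 - 7*v^2 - 5*v + 75)/(v^3 - v)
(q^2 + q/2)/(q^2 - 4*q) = (q + 1/2)/(q - 4)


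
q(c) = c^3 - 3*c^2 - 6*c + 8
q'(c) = 3*c^2 - 6*c - 6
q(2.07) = -8.40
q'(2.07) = -5.57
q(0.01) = 7.94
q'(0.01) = -6.06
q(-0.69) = 10.38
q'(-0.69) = -0.43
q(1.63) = -5.42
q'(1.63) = -7.81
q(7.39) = 203.41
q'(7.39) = 113.50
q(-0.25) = 9.30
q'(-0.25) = -4.31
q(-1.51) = 6.78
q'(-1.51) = 9.90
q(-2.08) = -1.50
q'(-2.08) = 19.46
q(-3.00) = -28.00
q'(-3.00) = 39.00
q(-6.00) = -280.00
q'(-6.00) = 138.00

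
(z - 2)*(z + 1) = z^2 - z - 2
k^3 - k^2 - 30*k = k*(k - 6)*(k + 5)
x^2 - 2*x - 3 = (x - 3)*(x + 1)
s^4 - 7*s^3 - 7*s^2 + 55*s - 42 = (s - 7)*(s - 2)*(s - 1)*(s + 3)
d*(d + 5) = d^2 + 5*d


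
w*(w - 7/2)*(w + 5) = w^3 + 3*w^2/2 - 35*w/2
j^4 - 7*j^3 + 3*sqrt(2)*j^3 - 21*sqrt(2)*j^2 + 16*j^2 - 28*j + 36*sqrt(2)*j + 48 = (j - 4)*(j - 3)*(j + sqrt(2))*(j + 2*sqrt(2))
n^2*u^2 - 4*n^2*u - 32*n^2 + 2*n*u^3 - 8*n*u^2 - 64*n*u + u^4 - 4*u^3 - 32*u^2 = (n + u)^2*(u - 8)*(u + 4)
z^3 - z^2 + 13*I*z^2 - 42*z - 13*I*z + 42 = (z - 1)*(z + 6*I)*(z + 7*I)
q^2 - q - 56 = (q - 8)*(q + 7)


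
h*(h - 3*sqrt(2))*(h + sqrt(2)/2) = h^3 - 5*sqrt(2)*h^2/2 - 3*h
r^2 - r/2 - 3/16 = (r - 3/4)*(r + 1/4)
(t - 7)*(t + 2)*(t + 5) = t^3 - 39*t - 70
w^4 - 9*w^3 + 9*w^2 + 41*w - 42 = (w - 7)*(w - 3)*(w - 1)*(w + 2)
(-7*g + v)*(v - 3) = -7*g*v + 21*g + v^2 - 3*v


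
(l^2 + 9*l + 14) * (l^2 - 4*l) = l^4 + 5*l^3 - 22*l^2 - 56*l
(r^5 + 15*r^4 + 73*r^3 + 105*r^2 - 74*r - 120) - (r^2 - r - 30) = r^5 + 15*r^4 + 73*r^3 + 104*r^2 - 73*r - 90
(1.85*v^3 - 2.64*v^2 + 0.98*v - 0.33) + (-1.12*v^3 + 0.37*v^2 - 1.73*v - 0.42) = 0.73*v^3 - 2.27*v^2 - 0.75*v - 0.75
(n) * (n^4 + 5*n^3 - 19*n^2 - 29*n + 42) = n^5 + 5*n^4 - 19*n^3 - 29*n^2 + 42*n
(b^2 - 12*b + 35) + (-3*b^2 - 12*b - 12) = -2*b^2 - 24*b + 23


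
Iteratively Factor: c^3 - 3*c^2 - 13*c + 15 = (c - 5)*(c^2 + 2*c - 3) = (c - 5)*(c - 1)*(c + 3)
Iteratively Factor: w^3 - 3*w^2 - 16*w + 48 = (w - 3)*(w^2 - 16) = (w - 4)*(w - 3)*(w + 4)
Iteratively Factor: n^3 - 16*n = (n - 4)*(n^2 + 4*n) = n*(n - 4)*(n + 4)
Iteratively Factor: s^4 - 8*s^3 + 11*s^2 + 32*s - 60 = (s + 2)*(s^3 - 10*s^2 + 31*s - 30) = (s - 2)*(s + 2)*(s^2 - 8*s + 15) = (s - 3)*(s - 2)*(s + 2)*(s - 5)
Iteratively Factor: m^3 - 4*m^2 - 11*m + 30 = (m - 5)*(m^2 + m - 6) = (m - 5)*(m + 3)*(m - 2)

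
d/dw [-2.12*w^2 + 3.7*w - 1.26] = 3.7 - 4.24*w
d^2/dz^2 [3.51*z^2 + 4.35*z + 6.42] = 7.02000000000000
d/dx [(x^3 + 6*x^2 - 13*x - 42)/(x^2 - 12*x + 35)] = (x^4 - 24*x^3 + 46*x^2 + 504*x - 959)/(x^4 - 24*x^3 + 214*x^2 - 840*x + 1225)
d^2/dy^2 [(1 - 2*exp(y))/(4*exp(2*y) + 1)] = (-32*exp(4*y) + 64*exp(3*y) + 48*exp(2*y) - 16*exp(y) - 2)*exp(y)/(64*exp(6*y) + 48*exp(4*y) + 12*exp(2*y) + 1)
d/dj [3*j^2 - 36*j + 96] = 6*j - 36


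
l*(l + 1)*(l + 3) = l^3 + 4*l^2 + 3*l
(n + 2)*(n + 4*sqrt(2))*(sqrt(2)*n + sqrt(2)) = sqrt(2)*n^3 + 3*sqrt(2)*n^2 + 8*n^2 + 2*sqrt(2)*n + 24*n + 16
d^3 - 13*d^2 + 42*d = d*(d - 7)*(d - 6)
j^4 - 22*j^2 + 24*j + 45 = (j - 3)^2*(j + 1)*(j + 5)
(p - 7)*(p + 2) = p^2 - 5*p - 14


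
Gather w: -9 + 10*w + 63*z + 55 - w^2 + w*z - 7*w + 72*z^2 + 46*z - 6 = -w^2 + w*(z + 3) + 72*z^2 + 109*z + 40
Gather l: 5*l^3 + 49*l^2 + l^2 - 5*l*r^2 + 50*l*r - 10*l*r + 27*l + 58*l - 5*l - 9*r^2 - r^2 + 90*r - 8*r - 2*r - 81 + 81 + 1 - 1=5*l^3 + 50*l^2 + l*(-5*r^2 + 40*r + 80) - 10*r^2 + 80*r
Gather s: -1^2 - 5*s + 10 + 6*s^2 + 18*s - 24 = 6*s^2 + 13*s - 15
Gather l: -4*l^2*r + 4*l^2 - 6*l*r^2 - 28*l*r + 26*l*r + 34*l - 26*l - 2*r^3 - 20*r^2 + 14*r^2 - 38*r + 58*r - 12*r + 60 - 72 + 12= l^2*(4 - 4*r) + l*(-6*r^2 - 2*r + 8) - 2*r^3 - 6*r^2 + 8*r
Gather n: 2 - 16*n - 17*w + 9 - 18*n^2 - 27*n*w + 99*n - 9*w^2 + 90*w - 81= -18*n^2 + n*(83 - 27*w) - 9*w^2 + 73*w - 70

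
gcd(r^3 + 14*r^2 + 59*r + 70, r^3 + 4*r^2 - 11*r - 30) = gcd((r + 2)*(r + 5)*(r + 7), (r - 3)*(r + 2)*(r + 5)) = r^2 + 7*r + 10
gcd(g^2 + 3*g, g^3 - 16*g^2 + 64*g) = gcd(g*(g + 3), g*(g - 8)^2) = g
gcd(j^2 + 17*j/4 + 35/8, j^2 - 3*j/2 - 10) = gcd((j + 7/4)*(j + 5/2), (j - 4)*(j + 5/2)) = j + 5/2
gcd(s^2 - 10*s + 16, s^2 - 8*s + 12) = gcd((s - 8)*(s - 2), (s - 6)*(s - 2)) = s - 2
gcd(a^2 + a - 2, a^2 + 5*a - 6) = a - 1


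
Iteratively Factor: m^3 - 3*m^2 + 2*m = (m - 1)*(m^2 - 2*m) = (m - 2)*(m - 1)*(m)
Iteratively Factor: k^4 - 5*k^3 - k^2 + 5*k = (k - 1)*(k^3 - 4*k^2 - 5*k) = k*(k - 1)*(k^2 - 4*k - 5) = k*(k - 5)*(k - 1)*(k + 1)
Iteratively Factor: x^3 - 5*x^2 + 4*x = (x)*(x^2 - 5*x + 4) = x*(x - 1)*(x - 4)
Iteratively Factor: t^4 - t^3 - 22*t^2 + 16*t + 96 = (t + 2)*(t^3 - 3*t^2 - 16*t + 48) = (t + 2)*(t + 4)*(t^2 - 7*t + 12) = (t - 3)*(t + 2)*(t + 4)*(t - 4)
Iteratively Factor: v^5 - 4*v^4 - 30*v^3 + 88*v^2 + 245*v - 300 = (v - 5)*(v^4 + v^3 - 25*v^2 - 37*v + 60) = (v - 5)*(v + 3)*(v^3 - 2*v^2 - 19*v + 20) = (v - 5)*(v - 1)*(v + 3)*(v^2 - v - 20) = (v - 5)^2*(v - 1)*(v + 3)*(v + 4)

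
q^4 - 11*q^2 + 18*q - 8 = (q - 2)*(q - 1)^2*(q + 4)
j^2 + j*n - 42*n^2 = (j - 6*n)*(j + 7*n)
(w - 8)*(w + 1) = w^2 - 7*w - 8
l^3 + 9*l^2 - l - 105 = (l - 3)*(l + 5)*(l + 7)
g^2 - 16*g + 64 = (g - 8)^2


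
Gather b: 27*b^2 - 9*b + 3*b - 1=27*b^2 - 6*b - 1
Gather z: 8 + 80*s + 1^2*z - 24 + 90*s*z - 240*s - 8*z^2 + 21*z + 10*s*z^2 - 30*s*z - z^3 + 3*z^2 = -160*s - z^3 + z^2*(10*s - 5) + z*(60*s + 22) - 16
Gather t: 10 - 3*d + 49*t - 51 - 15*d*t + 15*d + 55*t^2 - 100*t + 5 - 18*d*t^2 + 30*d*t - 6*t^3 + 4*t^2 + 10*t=12*d - 6*t^3 + t^2*(59 - 18*d) + t*(15*d - 41) - 36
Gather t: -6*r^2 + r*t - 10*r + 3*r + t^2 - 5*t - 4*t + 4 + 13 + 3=-6*r^2 - 7*r + t^2 + t*(r - 9) + 20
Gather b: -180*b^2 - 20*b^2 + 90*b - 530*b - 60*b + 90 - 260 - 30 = -200*b^2 - 500*b - 200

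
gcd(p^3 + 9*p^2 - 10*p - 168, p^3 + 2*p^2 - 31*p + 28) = p^2 + 3*p - 28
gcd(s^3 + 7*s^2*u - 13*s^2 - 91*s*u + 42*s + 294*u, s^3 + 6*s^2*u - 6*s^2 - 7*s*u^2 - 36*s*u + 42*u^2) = s^2 + 7*s*u - 6*s - 42*u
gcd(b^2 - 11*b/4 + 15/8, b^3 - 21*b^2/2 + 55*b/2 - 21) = b - 3/2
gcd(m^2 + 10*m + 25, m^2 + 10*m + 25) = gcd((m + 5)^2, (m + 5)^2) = m^2 + 10*m + 25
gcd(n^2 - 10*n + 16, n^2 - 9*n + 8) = n - 8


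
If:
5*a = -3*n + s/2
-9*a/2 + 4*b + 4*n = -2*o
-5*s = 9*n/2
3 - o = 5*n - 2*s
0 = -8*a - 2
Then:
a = -1/4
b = -671/736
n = 25/69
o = 37/69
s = -15/46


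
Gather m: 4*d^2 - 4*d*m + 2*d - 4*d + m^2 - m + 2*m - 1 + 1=4*d^2 - 2*d + m^2 + m*(1 - 4*d)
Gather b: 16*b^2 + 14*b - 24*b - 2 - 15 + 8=16*b^2 - 10*b - 9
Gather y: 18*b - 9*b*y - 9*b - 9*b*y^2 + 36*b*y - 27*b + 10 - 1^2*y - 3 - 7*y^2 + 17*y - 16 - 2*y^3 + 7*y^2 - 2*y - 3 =-9*b*y^2 - 18*b - 2*y^3 + y*(27*b + 14) - 12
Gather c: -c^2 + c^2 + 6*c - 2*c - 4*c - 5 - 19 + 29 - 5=0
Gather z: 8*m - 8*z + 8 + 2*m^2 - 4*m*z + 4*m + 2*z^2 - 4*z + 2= 2*m^2 + 12*m + 2*z^2 + z*(-4*m - 12) + 10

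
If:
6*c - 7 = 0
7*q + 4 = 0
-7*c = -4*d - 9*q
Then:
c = 7/6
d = 559/168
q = -4/7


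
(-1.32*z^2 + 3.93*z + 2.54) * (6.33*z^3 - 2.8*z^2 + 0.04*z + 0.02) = -8.3556*z^5 + 28.5729*z^4 + 5.0214*z^3 - 6.9812*z^2 + 0.1802*z + 0.0508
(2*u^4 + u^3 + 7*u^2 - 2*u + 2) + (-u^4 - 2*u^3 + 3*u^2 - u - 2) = u^4 - u^3 + 10*u^2 - 3*u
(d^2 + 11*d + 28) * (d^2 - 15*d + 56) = d^4 - 4*d^3 - 81*d^2 + 196*d + 1568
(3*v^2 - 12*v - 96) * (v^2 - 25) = 3*v^4 - 12*v^3 - 171*v^2 + 300*v + 2400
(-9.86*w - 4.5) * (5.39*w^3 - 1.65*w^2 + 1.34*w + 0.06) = -53.1454*w^4 - 7.986*w^3 - 5.7874*w^2 - 6.6216*w - 0.27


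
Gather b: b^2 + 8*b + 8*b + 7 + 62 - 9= b^2 + 16*b + 60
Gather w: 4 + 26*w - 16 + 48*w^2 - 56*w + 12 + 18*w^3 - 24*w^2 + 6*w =18*w^3 + 24*w^2 - 24*w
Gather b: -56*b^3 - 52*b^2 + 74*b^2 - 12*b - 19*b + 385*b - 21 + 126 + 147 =-56*b^3 + 22*b^2 + 354*b + 252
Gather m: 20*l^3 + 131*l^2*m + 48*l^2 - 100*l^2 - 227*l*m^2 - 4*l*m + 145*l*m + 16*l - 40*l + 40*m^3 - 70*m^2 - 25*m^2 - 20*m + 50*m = 20*l^3 - 52*l^2 - 24*l + 40*m^3 + m^2*(-227*l - 95) + m*(131*l^2 + 141*l + 30)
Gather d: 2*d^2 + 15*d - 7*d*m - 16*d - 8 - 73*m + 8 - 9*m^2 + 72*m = 2*d^2 + d*(-7*m - 1) - 9*m^2 - m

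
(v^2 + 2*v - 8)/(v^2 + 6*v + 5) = (v^2 + 2*v - 8)/(v^2 + 6*v + 5)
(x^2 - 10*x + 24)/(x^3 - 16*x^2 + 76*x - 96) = (x - 4)/(x^2 - 10*x + 16)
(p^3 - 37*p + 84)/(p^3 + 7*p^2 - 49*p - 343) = (p^2 - 7*p + 12)/(p^2 - 49)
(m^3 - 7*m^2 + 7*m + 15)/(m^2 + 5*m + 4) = (m^2 - 8*m + 15)/(m + 4)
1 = 1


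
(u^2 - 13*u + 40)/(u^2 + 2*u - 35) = (u - 8)/(u + 7)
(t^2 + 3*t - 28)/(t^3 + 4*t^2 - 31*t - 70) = (t - 4)/(t^2 - 3*t - 10)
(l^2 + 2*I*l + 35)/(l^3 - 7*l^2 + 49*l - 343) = (l - 5*I)/(l^2 - 7*l*(1 + I) + 49*I)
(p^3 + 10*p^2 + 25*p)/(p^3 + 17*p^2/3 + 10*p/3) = 3*(p + 5)/(3*p + 2)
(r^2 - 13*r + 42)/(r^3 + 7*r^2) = (r^2 - 13*r + 42)/(r^2*(r + 7))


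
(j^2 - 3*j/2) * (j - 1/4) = j^3 - 7*j^2/4 + 3*j/8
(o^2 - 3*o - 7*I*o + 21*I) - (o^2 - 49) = -3*o - 7*I*o + 49 + 21*I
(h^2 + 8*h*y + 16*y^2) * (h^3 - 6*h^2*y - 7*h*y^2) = h^5 + 2*h^4*y - 39*h^3*y^2 - 152*h^2*y^3 - 112*h*y^4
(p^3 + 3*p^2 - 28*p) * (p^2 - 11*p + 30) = p^5 - 8*p^4 - 31*p^3 + 398*p^2 - 840*p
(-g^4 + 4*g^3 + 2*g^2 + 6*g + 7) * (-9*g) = 9*g^5 - 36*g^4 - 18*g^3 - 54*g^2 - 63*g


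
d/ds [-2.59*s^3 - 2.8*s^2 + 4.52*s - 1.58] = -7.77*s^2 - 5.6*s + 4.52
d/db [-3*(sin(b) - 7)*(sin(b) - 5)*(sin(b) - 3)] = 3*(-3*sin(b)^2 + 30*sin(b) - 71)*cos(b)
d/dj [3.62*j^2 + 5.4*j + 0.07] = 7.24*j + 5.4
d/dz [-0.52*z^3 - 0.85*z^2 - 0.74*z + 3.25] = -1.56*z^2 - 1.7*z - 0.74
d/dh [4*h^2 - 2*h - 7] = 8*h - 2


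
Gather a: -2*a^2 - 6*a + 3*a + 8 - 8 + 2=-2*a^2 - 3*a + 2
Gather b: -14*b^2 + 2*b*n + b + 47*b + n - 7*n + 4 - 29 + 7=-14*b^2 + b*(2*n + 48) - 6*n - 18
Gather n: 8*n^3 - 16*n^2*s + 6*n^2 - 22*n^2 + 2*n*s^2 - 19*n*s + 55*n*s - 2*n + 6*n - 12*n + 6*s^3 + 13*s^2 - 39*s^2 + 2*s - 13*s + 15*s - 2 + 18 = 8*n^3 + n^2*(-16*s - 16) + n*(2*s^2 + 36*s - 8) + 6*s^3 - 26*s^2 + 4*s + 16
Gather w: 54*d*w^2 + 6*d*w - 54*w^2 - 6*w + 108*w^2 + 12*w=w^2*(54*d + 54) + w*(6*d + 6)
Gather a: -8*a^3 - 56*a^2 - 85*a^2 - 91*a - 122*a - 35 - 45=-8*a^3 - 141*a^2 - 213*a - 80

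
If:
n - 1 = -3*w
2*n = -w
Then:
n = -1/5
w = 2/5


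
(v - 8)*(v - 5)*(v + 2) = v^3 - 11*v^2 + 14*v + 80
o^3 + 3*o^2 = o^2*(o + 3)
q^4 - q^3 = q^3*(q - 1)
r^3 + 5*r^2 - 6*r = r*(r - 1)*(r + 6)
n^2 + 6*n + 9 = (n + 3)^2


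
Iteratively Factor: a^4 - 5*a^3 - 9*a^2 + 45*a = (a - 3)*(a^3 - 2*a^2 - 15*a) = a*(a - 3)*(a^2 - 2*a - 15) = a*(a - 5)*(a - 3)*(a + 3)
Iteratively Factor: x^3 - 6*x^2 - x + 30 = (x - 3)*(x^2 - 3*x - 10) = (x - 5)*(x - 3)*(x + 2)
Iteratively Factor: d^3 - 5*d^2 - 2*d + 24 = (d - 4)*(d^2 - d - 6) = (d - 4)*(d - 3)*(d + 2)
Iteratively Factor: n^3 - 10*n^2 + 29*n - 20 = (n - 1)*(n^2 - 9*n + 20) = (n - 4)*(n - 1)*(n - 5)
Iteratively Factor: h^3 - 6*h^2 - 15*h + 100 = (h + 4)*(h^2 - 10*h + 25) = (h - 5)*(h + 4)*(h - 5)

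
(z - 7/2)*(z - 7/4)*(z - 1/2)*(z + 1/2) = z^4 - 21*z^3/4 + 47*z^2/8 + 21*z/16 - 49/32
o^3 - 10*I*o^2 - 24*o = o*(o - 6*I)*(o - 4*I)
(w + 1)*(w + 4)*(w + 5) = w^3 + 10*w^2 + 29*w + 20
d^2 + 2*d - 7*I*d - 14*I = (d + 2)*(d - 7*I)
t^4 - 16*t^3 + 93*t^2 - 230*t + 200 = (t - 5)^2*(t - 4)*(t - 2)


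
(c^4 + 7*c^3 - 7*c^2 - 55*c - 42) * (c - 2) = c^5 + 5*c^4 - 21*c^3 - 41*c^2 + 68*c + 84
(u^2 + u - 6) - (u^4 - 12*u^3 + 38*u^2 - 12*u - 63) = -u^4 + 12*u^3 - 37*u^2 + 13*u + 57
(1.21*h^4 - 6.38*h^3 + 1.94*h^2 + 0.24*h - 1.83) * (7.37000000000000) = 8.9177*h^4 - 47.0206*h^3 + 14.2978*h^2 + 1.7688*h - 13.4871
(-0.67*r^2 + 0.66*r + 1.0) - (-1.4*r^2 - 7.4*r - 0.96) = 0.73*r^2 + 8.06*r + 1.96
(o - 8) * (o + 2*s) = o^2 + 2*o*s - 8*o - 16*s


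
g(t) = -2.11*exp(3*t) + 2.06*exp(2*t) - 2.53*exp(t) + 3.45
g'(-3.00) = -0.12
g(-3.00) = 3.33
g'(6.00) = -414958075.57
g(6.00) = -138208277.23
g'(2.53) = -11905.21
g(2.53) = -3877.92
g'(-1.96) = -0.29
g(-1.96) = 3.13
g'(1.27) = -242.57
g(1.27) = -74.71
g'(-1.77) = -0.34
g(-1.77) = 3.07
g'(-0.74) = -0.96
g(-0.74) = 2.48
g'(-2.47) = -0.19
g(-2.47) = 3.25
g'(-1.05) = -0.65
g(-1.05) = 2.73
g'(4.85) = -13127457.45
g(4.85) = -4364826.40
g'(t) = -6.33*exp(3*t) + 4.12*exp(2*t) - 2.53*exp(t)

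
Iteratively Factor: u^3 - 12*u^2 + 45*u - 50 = (u - 2)*(u^2 - 10*u + 25) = (u - 5)*(u - 2)*(u - 5)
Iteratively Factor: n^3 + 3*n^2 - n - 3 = (n + 3)*(n^2 - 1) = (n - 1)*(n + 3)*(n + 1)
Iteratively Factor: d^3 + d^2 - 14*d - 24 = (d + 3)*(d^2 - 2*d - 8) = (d + 2)*(d + 3)*(d - 4)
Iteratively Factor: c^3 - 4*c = (c - 2)*(c^2 + 2*c) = c*(c - 2)*(c + 2)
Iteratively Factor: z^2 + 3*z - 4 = (z - 1)*(z + 4)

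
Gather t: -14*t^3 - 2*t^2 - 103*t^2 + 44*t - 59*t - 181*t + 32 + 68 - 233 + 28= -14*t^3 - 105*t^2 - 196*t - 105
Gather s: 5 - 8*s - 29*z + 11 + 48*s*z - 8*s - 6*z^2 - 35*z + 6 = s*(48*z - 16) - 6*z^2 - 64*z + 22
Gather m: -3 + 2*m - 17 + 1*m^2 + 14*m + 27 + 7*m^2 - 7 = 8*m^2 + 16*m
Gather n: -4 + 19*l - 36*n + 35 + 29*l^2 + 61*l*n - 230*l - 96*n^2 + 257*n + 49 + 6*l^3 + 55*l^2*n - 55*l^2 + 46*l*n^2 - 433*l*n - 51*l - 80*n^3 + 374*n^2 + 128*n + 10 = 6*l^3 - 26*l^2 - 262*l - 80*n^3 + n^2*(46*l + 278) + n*(55*l^2 - 372*l + 349) + 90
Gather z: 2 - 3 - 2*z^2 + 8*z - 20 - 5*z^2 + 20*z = -7*z^2 + 28*z - 21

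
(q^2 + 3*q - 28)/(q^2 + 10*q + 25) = (q^2 + 3*q - 28)/(q^2 + 10*q + 25)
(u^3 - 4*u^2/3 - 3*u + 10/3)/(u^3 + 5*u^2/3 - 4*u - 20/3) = (u - 1)/(u + 2)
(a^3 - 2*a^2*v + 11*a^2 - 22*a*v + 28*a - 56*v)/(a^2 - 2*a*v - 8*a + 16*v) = (a^2 + 11*a + 28)/(a - 8)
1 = 1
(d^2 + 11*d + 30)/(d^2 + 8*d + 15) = (d + 6)/(d + 3)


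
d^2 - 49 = (d - 7)*(d + 7)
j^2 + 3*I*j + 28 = (j - 4*I)*(j + 7*I)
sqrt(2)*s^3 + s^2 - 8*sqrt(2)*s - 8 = (s - 2*sqrt(2))*(s + 2*sqrt(2))*(sqrt(2)*s + 1)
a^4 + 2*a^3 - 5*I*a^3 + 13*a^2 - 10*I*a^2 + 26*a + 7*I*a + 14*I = (a + 2)*(a - 7*I)*(a + I)^2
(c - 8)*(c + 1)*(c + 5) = c^3 - 2*c^2 - 43*c - 40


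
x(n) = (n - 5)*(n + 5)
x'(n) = 2*n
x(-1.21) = -23.54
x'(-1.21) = -2.42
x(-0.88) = -24.23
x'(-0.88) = -1.76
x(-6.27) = 14.31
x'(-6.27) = -12.54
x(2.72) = -17.60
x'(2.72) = 5.44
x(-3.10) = -15.39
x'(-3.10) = -6.20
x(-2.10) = -20.59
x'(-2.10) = -4.20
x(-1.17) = -23.63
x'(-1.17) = -2.34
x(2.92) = -16.47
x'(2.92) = 5.84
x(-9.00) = 56.00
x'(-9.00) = -18.00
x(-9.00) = 56.00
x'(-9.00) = -18.00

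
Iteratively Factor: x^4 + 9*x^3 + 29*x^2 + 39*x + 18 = (x + 3)*(x^3 + 6*x^2 + 11*x + 6) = (x + 1)*(x + 3)*(x^2 + 5*x + 6) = (x + 1)*(x + 2)*(x + 3)*(x + 3)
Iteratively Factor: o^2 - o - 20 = (o - 5)*(o + 4)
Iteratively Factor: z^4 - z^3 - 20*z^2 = (z - 5)*(z^3 + 4*z^2) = (z - 5)*(z + 4)*(z^2) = z*(z - 5)*(z + 4)*(z)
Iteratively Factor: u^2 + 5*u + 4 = (u + 1)*(u + 4)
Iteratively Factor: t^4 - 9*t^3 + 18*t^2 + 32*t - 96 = (t + 2)*(t^3 - 11*t^2 + 40*t - 48) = (t - 4)*(t + 2)*(t^2 - 7*t + 12) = (t - 4)*(t - 3)*(t + 2)*(t - 4)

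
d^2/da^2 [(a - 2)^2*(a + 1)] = 6*a - 6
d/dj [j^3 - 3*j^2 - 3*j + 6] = 3*j^2 - 6*j - 3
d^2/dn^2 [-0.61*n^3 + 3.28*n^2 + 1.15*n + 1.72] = 6.56 - 3.66*n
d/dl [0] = 0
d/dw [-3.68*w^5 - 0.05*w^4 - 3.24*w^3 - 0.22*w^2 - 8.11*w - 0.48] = -18.4*w^4 - 0.2*w^3 - 9.72*w^2 - 0.44*w - 8.11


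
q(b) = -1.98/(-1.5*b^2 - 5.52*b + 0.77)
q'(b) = -1.98*(3.0*b + 5.52)/(-1.5*b^2 - 5.52*b + 0.77)^2 = (-5.94*b - 10.9296)/(1.5*b^2 + 5.52*b - 0.77)^2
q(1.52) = 0.18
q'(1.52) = -0.16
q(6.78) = 0.02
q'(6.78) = -0.00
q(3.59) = 0.05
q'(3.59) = -0.02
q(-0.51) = -0.62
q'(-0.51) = -0.77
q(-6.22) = 0.09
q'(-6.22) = 0.05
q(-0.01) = -2.40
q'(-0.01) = -15.97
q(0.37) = 1.34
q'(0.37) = -6.01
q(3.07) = 0.07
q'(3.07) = -0.03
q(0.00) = -2.57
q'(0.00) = -18.43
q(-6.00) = 0.10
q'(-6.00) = 0.06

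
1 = 1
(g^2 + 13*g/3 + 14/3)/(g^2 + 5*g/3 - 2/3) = (3*g + 7)/(3*g - 1)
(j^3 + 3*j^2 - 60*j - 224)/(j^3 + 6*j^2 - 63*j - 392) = (j + 4)/(j + 7)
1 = 1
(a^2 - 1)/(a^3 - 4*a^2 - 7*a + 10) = (a + 1)/(a^2 - 3*a - 10)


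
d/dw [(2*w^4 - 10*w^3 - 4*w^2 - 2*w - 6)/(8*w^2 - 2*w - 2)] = (8*w^5 - 23*w^4 + 6*w^3 + 21*w^2 + 28*w - 2)/(16*w^4 - 8*w^3 - 7*w^2 + 2*w + 1)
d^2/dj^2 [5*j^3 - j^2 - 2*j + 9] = 30*j - 2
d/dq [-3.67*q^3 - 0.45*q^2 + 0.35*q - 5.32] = -11.01*q^2 - 0.9*q + 0.35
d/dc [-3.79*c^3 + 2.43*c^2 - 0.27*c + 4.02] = -11.37*c^2 + 4.86*c - 0.27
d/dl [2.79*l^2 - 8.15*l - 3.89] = 5.58*l - 8.15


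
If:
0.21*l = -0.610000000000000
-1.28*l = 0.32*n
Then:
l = -2.90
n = 11.62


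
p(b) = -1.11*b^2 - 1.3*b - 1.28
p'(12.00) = -27.94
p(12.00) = -176.72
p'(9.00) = -21.28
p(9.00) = -102.89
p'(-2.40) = 4.03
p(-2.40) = -4.55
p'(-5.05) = 9.91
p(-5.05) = -23.02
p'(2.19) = -6.16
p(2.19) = -9.45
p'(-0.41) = -0.39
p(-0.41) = -0.93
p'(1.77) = -5.23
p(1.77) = -7.06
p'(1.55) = -4.74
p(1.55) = -5.96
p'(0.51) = -2.43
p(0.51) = -2.23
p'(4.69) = -11.71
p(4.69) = -31.79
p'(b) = -2.22*b - 1.3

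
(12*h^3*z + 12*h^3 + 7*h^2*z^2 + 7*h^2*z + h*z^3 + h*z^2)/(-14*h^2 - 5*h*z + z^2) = h*(12*h^2*z + 12*h^2 + 7*h*z^2 + 7*h*z + z^3 + z^2)/(-14*h^2 - 5*h*z + z^2)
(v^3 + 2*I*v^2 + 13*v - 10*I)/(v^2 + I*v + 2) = (v^2 + 3*I*v + 10)/(v + 2*I)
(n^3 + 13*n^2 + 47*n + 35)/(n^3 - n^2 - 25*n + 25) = (n^2 + 8*n + 7)/(n^2 - 6*n + 5)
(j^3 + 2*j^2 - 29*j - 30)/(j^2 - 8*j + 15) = (j^2 + 7*j + 6)/(j - 3)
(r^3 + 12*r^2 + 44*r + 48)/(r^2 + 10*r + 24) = r + 2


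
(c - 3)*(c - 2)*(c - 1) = c^3 - 6*c^2 + 11*c - 6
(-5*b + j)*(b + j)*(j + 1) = -5*b^2*j - 5*b^2 - 4*b*j^2 - 4*b*j + j^3 + j^2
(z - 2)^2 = z^2 - 4*z + 4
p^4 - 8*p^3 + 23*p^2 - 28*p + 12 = (p - 3)*(p - 2)^2*(p - 1)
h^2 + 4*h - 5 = (h - 1)*(h + 5)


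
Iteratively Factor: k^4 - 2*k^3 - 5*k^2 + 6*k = (k + 2)*(k^3 - 4*k^2 + 3*k) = (k - 1)*(k + 2)*(k^2 - 3*k) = k*(k - 1)*(k + 2)*(k - 3)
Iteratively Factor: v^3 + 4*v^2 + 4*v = (v + 2)*(v^2 + 2*v) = (v + 2)^2*(v)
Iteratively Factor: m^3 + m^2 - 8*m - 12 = (m + 2)*(m^2 - m - 6) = (m + 2)^2*(m - 3)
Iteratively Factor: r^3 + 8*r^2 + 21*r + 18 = (r + 3)*(r^2 + 5*r + 6) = (r + 2)*(r + 3)*(r + 3)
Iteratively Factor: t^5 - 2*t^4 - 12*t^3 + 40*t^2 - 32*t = (t)*(t^4 - 2*t^3 - 12*t^2 + 40*t - 32) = t*(t + 4)*(t^3 - 6*t^2 + 12*t - 8) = t*(t - 2)*(t + 4)*(t^2 - 4*t + 4) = t*(t - 2)^2*(t + 4)*(t - 2)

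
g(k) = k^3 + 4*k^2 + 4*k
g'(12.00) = 532.00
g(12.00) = 2352.00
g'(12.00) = 532.00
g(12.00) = 2352.00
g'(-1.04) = -1.08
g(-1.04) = -0.96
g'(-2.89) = 5.94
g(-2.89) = -2.29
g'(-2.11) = 0.48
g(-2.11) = -0.03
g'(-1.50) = -1.25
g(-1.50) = -0.38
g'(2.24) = 36.97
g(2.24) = 40.27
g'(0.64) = 10.35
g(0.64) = 4.46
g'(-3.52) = 13.01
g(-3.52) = -8.13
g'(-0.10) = 3.23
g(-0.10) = -0.36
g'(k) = 3*k^2 + 8*k + 4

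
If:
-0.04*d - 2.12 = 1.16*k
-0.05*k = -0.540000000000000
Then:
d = -366.20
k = 10.80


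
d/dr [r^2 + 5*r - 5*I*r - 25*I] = 2*r + 5 - 5*I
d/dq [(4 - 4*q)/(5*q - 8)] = 12/(5*q - 8)^2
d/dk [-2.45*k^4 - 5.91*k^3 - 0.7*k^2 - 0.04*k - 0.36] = -9.8*k^3 - 17.73*k^2 - 1.4*k - 0.04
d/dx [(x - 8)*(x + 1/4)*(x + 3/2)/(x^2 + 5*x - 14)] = (8*x^4 + 80*x^3 - 477*x^2 + 1448*x + 1646)/(8*(x^4 + 10*x^3 - 3*x^2 - 140*x + 196))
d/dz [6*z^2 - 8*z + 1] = 12*z - 8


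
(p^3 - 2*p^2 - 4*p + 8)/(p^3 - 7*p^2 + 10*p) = (p^2 - 4)/(p*(p - 5))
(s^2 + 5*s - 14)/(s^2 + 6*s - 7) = (s - 2)/(s - 1)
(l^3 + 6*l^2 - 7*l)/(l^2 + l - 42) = l*(l - 1)/(l - 6)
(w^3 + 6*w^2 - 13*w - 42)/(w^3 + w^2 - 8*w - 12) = (w + 7)/(w + 2)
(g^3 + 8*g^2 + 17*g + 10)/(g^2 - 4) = (g^2 + 6*g + 5)/(g - 2)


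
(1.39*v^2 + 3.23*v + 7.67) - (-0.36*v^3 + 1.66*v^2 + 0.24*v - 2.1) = 0.36*v^3 - 0.27*v^2 + 2.99*v + 9.77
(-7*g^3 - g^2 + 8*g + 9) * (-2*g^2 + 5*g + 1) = 14*g^5 - 33*g^4 - 28*g^3 + 21*g^2 + 53*g + 9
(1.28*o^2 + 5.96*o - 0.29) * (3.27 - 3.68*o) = -4.7104*o^3 - 17.7472*o^2 + 20.5564*o - 0.9483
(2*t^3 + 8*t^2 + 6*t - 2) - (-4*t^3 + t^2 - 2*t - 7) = 6*t^3 + 7*t^2 + 8*t + 5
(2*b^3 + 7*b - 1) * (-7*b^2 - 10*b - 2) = -14*b^5 - 20*b^4 - 53*b^3 - 63*b^2 - 4*b + 2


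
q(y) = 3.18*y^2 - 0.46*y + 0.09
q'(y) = 6.36*y - 0.46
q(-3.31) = 36.45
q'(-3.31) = -21.51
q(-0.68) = 1.87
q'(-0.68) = -4.78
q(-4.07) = 54.64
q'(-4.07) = -26.35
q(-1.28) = 5.89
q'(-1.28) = -8.60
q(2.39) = 17.16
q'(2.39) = 14.74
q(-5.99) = 116.94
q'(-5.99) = -38.56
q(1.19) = 4.05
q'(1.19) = 7.11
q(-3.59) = 42.73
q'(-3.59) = -23.29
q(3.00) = 27.33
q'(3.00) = 18.62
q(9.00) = 253.53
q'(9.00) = 56.78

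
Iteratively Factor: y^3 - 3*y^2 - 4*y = (y)*(y^2 - 3*y - 4) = y*(y + 1)*(y - 4)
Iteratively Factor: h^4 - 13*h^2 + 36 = (h - 2)*(h^3 + 2*h^2 - 9*h - 18) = (h - 3)*(h - 2)*(h^2 + 5*h + 6) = (h - 3)*(h - 2)*(h + 3)*(h + 2)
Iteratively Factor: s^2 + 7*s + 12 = (s + 3)*(s + 4)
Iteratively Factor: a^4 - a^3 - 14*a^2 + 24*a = (a - 3)*(a^3 + 2*a^2 - 8*a) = (a - 3)*(a + 4)*(a^2 - 2*a) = a*(a - 3)*(a + 4)*(a - 2)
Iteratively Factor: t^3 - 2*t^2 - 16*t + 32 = (t + 4)*(t^2 - 6*t + 8) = (t - 2)*(t + 4)*(t - 4)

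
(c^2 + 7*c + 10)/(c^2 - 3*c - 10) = (c + 5)/(c - 5)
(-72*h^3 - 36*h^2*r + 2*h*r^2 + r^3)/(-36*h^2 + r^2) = 2*h + r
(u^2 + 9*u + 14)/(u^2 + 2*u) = (u + 7)/u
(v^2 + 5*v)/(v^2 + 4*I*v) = (v + 5)/(v + 4*I)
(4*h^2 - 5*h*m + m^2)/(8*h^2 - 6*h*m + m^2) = (h - m)/(2*h - m)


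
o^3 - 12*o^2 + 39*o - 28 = (o - 7)*(o - 4)*(o - 1)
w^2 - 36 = (w - 6)*(w + 6)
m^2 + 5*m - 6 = (m - 1)*(m + 6)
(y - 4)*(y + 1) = y^2 - 3*y - 4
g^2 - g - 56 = (g - 8)*(g + 7)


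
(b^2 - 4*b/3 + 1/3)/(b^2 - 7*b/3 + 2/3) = (b - 1)/(b - 2)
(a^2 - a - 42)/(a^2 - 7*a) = (a + 6)/a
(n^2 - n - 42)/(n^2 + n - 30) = (n - 7)/(n - 5)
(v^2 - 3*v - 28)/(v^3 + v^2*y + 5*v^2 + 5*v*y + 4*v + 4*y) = (v - 7)/(v^2 + v*y + v + y)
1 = 1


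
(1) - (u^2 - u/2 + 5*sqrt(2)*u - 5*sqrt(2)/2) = -u^2 - 5*sqrt(2)*u + u/2 + 1 + 5*sqrt(2)/2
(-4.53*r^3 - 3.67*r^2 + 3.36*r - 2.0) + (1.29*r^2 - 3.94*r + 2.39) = -4.53*r^3 - 2.38*r^2 - 0.58*r + 0.39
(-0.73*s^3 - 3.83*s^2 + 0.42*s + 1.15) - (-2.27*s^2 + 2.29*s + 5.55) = -0.73*s^3 - 1.56*s^2 - 1.87*s - 4.4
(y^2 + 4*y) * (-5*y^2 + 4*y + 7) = -5*y^4 - 16*y^3 + 23*y^2 + 28*y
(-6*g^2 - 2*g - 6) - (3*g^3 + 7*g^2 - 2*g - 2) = -3*g^3 - 13*g^2 - 4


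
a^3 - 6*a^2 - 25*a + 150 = (a - 6)*(a - 5)*(a + 5)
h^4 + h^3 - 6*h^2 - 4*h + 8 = (h - 2)*(h - 1)*(h + 2)^2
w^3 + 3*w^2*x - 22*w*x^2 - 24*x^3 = (w - 4*x)*(w + x)*(w + 6*x)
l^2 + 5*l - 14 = (l - 2)*(l + 7)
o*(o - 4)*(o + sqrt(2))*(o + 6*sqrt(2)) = o^4 - 4*o^3 + 7*sqrt(2)*o^3 - 28*sqrt(2)*o^2 + 12*o^2 - 48*o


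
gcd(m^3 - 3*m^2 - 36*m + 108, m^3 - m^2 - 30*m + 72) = m^2 + 3*m - 18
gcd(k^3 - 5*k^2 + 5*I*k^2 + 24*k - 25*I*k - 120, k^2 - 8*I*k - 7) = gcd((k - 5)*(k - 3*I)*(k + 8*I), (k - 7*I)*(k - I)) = 1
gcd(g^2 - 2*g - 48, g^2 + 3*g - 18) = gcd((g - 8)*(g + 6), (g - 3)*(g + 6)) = g + 6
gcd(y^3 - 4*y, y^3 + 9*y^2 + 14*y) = y^2 + 2*y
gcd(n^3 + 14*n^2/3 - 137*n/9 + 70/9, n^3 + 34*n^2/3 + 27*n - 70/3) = n^2 + 19*n/3 - 14/3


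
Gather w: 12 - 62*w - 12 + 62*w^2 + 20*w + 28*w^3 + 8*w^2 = 28*w^3 + 70*w^2 - 42*w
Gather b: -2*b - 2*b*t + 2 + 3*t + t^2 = b*(-2*t - 2) + t^2 + 3*t + 2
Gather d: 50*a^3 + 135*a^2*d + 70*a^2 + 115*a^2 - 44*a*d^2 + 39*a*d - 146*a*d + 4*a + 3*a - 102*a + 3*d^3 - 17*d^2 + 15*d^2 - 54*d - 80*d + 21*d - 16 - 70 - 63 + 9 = 50*a^3 + 185*a^2 - 95*a + 3*d^3 + d^2*(-44*a - 2) + d*(135*a^2 - 107*a - 113) - 140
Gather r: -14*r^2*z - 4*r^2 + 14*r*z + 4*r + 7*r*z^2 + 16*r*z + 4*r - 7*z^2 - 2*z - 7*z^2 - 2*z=r^2*(-14*z - 4) + r*(7*z^2 + 30*z + 8) - 14*z^2 - 4*z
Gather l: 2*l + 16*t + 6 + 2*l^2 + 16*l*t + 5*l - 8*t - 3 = 2*l^2 + l*(16*t + 7) + 8*t + 3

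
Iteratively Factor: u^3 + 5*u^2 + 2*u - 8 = (u + 4)*(u^2 + u - 2) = (u - 1)*(u + 4)*(u + 2)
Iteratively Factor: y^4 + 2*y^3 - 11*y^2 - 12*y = (y - 3)*(y^3 + 5*y^2 + 4*y) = (y - 3)*(y + 4)*(y^2 + y) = y*(y - 3)*(y + 4)*(y + 1)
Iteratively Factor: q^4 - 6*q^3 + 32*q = (q)*(q^3 - 6*q^2 + 32) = q*(q - 4)*(q^2 - 2*q - 8) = q*(q - 4)*(q + 2)*(q - 4)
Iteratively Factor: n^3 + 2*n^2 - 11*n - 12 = (n + 4)*(n^2 - 2*n - 3) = (n + 1)*(n + 4)*(n - 3)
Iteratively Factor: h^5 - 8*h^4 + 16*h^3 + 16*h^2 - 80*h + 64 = (h + 2)*(h^4 - 10*h^3 + 36*h^2 - 56*h + 32) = (h - 2)*(h + 2)*(h^3 - 8*h^2 + 20*h - 16) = (h - 2)^2*(h + 2)*(h^2 - 6*h + 8) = (h - 4)*(h - 2)^2*(h + 2)*(h - 2)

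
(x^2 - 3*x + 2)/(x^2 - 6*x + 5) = (x - 2)/(x - 5)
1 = 1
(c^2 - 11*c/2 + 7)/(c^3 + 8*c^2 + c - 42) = (c - 7/2)/(c^2 + 10*c + 21)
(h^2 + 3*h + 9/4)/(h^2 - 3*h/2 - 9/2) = (h + 3/2)/(h - 3)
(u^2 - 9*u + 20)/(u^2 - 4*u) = (u - 5)/u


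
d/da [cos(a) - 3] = -sin(a)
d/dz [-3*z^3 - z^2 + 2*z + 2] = -9*z^2 - 2*z + 2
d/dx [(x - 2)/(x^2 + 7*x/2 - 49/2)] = 2*(-2*x^2 + 8*x - 35)/(4*x^4 + 28*x^3 - 147*x^2 - 686*x + 2401)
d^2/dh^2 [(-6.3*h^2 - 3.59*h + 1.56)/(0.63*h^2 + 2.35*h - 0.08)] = (15.804558*h^3 + 1.809864*h^2 + 12.771864*h + 15.956968)/(0.250047*h^6 + 2.798145*h^5 + 10.342269*h^4 + 12.267235*h^3 - 1.313304*h^2 + 0.04512*h - 0.000512)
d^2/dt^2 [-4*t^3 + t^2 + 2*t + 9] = 2 - 24*t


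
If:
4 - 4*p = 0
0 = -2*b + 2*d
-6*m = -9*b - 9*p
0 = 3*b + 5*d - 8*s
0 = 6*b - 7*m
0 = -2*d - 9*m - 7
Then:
No Solution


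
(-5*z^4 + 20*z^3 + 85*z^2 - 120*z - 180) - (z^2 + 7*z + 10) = -5*z^4 + 20*z^3 + 84*z^2 - 127*z - 190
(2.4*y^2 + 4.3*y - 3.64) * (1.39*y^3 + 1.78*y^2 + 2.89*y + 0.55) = 3.336*y^5 + 10.249*y^4 + 9.5304*y^3 + 7.2678*y^2 - 8.1546*y - 2.002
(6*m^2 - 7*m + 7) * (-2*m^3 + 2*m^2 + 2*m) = -12*m^5 + 26*m^4 - 16*m^3 + 14*m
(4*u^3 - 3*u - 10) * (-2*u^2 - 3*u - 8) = -8*u^5 - 12*u^4 - 26*u^3 + 29*u^2 + 54*u + 80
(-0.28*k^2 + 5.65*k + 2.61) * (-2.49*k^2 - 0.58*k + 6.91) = 0.6972*k^4 - 13.9061*k^3 - 11.7107*k^2 + 37.5277*k + 18.0351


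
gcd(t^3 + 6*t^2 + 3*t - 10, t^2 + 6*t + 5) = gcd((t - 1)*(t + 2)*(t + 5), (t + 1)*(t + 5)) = t + 5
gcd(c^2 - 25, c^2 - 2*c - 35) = c + 5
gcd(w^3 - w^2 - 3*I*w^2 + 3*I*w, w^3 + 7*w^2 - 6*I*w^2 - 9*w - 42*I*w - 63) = w - 3*I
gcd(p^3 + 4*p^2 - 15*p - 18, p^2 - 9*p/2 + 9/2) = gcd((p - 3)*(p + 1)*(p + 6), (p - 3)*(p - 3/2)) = p - 3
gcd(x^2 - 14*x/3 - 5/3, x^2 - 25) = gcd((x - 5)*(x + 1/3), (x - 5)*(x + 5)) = x - 5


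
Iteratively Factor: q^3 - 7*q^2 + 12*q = (q - 4)*(q^2 - 3*q) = (q - 4)*(q - 3)*(q)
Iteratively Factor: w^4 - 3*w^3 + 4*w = (w)*(w^3 - 3*w^2 + 4) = w*(w - 2)*(w^2 - w - 2) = w*(w - 2)*(w + 1)*(w - 2)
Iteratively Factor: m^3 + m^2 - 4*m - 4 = (m - 2)*(m^2 + 3*m + 2) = (m - 2)*(m + 1)*(m + 2)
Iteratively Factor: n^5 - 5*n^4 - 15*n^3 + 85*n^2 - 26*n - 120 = (n + 4)*(n^4 - 9*n^3 + 21*n^2 + n - 30) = (n - 3)*(n + 4)*(n^3 - 6*n^2 + 3*n + 10) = (n - 5)*(n - 3)*(n + 4)*(n^2 - n - 2) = (n - 5)*(n - 3)*(n - 2)*(n + 4)*(n + 1)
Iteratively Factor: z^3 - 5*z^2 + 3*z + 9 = (z - 3)*(z^2 - 2*z - 3) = (z - 3)*(z + 1)*(z - 3)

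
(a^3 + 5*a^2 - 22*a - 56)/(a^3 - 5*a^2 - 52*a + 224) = (a + 2)/(a - 8)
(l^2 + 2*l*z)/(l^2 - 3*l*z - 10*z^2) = l/(l - 5*z)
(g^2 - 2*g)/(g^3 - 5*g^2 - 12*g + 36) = g/(g^2 - 3*g - 18)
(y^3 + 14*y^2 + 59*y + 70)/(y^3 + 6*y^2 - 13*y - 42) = (y + 5)/(y - 3)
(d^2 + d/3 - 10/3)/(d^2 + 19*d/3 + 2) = (3*d^2 + d - 10)/(3*d^2 + 19*d + 6)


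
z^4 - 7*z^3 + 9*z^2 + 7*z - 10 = (z - 5)*(z - 2)*(z - 1)*(z + 1)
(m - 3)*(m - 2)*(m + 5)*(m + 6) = m^4 + 6*m^3 - 19*m^2 - 84*m + 180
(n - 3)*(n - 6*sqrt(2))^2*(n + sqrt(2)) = n^4 - 11*sqrt(2)*n^3 - 3*n^3 + 33*sqrt(2)*n^2 + 48*n^2 - 144*n + 72*sqrt(2)*n - 216*sqrt(2)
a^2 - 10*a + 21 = (a - 7)*(a - 3)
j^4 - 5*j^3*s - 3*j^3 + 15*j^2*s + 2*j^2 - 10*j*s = j*(j - 2)*(j - 1)*(j - 5*s)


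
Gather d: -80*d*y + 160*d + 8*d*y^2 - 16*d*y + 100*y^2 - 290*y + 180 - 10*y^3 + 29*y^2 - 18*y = d*(8*y^2 - 96*y + 160) - 10*y^3 + 129*y^2 - 308*y + 180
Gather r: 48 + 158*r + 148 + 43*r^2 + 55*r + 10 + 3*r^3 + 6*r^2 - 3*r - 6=3*r^3 + 49*r^2 + 210*r + 200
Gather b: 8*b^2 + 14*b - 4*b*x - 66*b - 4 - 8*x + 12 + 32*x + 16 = 8*b^2 + b*(-4*x - 52) + 24*x + 24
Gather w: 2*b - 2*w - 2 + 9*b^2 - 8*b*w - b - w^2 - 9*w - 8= 9*b^2 + b - w^2 + w*(-8*b - 11) - 10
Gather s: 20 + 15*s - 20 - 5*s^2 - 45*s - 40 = -5*s^2 - 30*s - 40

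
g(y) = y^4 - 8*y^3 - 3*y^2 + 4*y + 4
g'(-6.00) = -1688.00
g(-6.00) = 2896.00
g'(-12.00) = -10292.00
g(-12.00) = 34084.00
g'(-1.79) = -85.10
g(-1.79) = 43.38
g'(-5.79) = -1542.26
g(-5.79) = 2556.97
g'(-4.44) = -792.60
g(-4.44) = 1015.95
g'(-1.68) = -72.62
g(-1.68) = 34.71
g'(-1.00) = -18.00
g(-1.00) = 6.00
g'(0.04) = 3.72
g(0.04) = 4.15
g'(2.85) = -115.44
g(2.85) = -128.19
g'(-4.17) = -678.36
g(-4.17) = 817.62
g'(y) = 4*y^3 - 24*y^2 - 6*y + 4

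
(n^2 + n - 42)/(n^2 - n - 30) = (n + 7)/(n + 5)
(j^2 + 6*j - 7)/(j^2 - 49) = (j - 1)/(j - 7)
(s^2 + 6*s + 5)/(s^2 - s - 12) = (s^2 + 6*s + 5)/(s^2 - s - 12)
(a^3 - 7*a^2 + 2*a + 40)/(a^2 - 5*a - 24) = (-a^3 + 7*a^2 - 2*a - 40)/(-a^2 + 5*a + 24)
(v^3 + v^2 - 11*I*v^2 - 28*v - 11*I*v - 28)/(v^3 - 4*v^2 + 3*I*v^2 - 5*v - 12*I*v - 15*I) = (v^2 - 11*I*v - 28)/(v^2 + v*(-5 + 3*I) - 15*I)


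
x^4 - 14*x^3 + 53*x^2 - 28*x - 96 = (x - 8)*(x - 4)*(x - 3)*(x + 1)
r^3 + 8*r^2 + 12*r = r*(r + 2)*(r + 6)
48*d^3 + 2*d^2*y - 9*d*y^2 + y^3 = (-8*d + y)*(-3*d + y)*(2*d + y)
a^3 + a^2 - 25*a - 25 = (a - 5)*(a + 1)*(a + 5)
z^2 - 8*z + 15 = (z - 5)*(z - 3)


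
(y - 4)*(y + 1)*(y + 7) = y^3 + 4*y^2 - 25*y - 28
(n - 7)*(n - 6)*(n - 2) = n^3 - 15*n^2 + 68*n - 84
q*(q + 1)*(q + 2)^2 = q^4 + 5*q^3 + 8*q^2 + 4*q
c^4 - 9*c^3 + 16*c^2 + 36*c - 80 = (c - 5)*(c - 4)*(c - 2)*(c + 2)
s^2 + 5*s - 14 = (s - 2)*(s + 7)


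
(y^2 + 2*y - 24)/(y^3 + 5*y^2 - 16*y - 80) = (y + 6)/(y^2 + 9*y + 20)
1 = 1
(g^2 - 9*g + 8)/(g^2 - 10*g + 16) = (g - 1)/(g - 2)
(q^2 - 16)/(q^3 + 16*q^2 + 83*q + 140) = (q - 4)/(q^2 + 12*q + 35)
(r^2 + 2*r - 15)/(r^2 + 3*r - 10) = (r - 3)/(r - 2)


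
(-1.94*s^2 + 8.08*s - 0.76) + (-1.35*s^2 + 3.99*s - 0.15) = -3.29*s^2 + 12.07*s - 0.91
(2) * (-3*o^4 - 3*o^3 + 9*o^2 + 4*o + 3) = -6*o^4 - 6*o^3 + 18*o^2 + 8*o + 6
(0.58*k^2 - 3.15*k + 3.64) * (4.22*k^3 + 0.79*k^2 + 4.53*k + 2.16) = 2.4476*k^5 - 12.8348*k^4 + 15.4997*k^3 - 10.1411*k^2 + 9.6852*k + 7.8624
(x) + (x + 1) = 2*x + 1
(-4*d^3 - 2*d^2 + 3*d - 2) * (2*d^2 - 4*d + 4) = -8*d^5 + 12*d^4 - 2*d^3 - 24*d^2 + 20*d - 8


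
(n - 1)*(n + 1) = n^2 - 1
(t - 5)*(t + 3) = t^2 - 2*t - 15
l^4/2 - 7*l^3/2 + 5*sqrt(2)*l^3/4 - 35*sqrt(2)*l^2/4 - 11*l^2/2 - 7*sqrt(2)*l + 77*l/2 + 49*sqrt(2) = (l/2 + sqrt(2)/2)*(l - 7)*(l - 2*sqrt(2))*(l + 7*sqrt(2)/2)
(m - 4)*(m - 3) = m^2 - 7*m + 12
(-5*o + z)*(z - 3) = -5*o*z + 15*o + z^2 - 3*z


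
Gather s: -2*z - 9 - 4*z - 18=-6*z - 27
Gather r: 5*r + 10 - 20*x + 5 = 5*r - 20*x + 15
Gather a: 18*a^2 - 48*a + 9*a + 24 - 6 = 18*a^2 - 39*a + 18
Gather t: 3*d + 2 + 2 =3*d + 4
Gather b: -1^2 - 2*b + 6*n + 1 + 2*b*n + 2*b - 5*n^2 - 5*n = 2*b*n - 5*n^2 + n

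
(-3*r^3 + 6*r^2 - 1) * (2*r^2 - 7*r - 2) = -6*r^5 + 33*r^4 - 36*r^3 - 14*r^2 + 7*r + 2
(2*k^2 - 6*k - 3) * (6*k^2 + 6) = 12*k^4 - 36*k^3 - 6*k^2 - 36*k - 18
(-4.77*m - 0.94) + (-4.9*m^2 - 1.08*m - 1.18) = -4.9*m^2 - 5.85*m - 2.12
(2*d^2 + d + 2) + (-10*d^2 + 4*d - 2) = -8*d^2 + 5*d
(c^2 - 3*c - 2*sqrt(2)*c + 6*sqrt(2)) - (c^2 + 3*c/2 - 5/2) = -9*c/2 - 2*sqrt(2)*c + 5/2 + 6*sqrt(2)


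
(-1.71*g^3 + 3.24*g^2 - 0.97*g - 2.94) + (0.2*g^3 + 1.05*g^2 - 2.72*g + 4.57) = -1.51*g^3 + 4.29*g^2 - 3.69*g + 1.63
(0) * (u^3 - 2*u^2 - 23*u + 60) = 0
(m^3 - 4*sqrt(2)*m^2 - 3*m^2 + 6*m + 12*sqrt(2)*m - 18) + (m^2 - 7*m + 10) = m^3 - 4*sqrt(2)*m^2 - 2*m^2 - m + 12*sqrt(2)*m - 8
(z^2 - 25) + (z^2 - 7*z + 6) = 2*z^2 - 7*z - 19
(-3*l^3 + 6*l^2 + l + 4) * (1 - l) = 3*l^4 - 9*l^3 + 5*l^2 - 3*l + 4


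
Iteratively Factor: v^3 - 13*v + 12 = (v - 1)*(v^2 + v - 12) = (v - 3)*(v - 1)*(v + 4)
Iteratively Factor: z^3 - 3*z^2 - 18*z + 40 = (z - 5)*(z^2 + 2*z - 8) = (z - 5)*(z - 2)*(z + 4)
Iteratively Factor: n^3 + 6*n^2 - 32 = (n + 4)*(n^2 + 2*n - 8) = (n + 4)^2*(n - 2)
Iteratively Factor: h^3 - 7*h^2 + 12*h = (h)*(h^2 - 7*h + 12) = h*(h - 4)*(h - 3)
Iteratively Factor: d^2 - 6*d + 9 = (d - 3)*(d - 3)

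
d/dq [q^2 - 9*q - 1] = 2*q - 9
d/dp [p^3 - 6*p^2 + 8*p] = 3*p^2 - 12*p + 8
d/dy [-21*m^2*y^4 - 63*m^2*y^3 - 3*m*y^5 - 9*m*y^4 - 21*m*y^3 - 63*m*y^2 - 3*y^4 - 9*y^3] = 3*y*(-28*m^2*y^2 - 63*m^2*y - 5*m*y^3 - 12*m*y^2 - 21*m*y - 42*m - 4*y^2 - 9*y)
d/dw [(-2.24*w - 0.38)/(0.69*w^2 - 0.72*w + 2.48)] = (1.5456*w^2 + 0.5244*w - 5.8288)/(0.4761*w^4 - 0.9936*w^3 + 3.9408*w^2 - 3.5712*w + 6.1504)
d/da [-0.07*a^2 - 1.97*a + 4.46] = -0.14*a - 1.97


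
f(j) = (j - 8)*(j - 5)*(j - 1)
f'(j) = (j - 8)*(j - 5) + (j - 8)*(j - 1) + (j - 5)*(j - 1)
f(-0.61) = -77.77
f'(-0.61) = 71.20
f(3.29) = 18.44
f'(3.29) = -6.65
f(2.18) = 19.37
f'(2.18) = 6.22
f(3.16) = 19.24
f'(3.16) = -5.52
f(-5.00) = -780.00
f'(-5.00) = 268.00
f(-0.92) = -101.39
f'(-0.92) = 81.30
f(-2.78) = -317.02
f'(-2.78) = 154.03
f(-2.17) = -231.15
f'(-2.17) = 127.89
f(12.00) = 308.00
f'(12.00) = 149.00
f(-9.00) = -2380.00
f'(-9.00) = 548.00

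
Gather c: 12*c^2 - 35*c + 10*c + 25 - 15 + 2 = 12*c^2 - 25*c + 12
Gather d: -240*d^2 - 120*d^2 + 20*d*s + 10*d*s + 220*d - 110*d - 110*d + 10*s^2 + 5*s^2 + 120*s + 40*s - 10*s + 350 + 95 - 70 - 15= -360*d^2 + 30*d*s + 15*s^2 + 150*s + 360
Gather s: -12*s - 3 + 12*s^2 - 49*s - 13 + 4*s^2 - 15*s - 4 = 16*s^2 - 76*s - 20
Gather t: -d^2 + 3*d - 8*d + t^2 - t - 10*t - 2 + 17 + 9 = -d^2 - 5*d + t^2 - 11*t + 24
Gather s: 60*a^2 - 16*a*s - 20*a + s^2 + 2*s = 60*a^2 - 20*a + s^2 + s*(2 - 16*a)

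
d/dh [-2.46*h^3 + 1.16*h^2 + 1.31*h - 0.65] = -7.38*h^2 + 2.32*h + 1.31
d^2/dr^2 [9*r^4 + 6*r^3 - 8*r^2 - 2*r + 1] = 108*r^2 + 36*r - 16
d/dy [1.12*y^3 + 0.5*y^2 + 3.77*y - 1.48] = 3.36*y^2 + 1.0*y + 3.77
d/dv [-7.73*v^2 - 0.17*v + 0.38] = -15.46*v - 0.17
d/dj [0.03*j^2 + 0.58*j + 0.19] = 0.06*j + 0.58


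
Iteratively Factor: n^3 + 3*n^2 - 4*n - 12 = (n - 2)*(n^2 + 5*n + 6) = (n - 2)*(n + 3)*(n + 2)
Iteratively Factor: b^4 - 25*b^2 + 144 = (b + 4)*(b^3 - 4*b^2 - 9*b + 36) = (b - 4)*(b + 4)*(b^2 - 9) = (b - 4)*(b + 3)*(b + 4)*(b - 3)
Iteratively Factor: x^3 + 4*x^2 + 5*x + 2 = (x + 1)*(x^2 + 3*x + 2) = (x + 1)^2*(x + 2)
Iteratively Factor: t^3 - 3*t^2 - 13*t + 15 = (t - 5)*(t^2 + 2*t - 3) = (t - 5)*(t - 1)*(t + 3)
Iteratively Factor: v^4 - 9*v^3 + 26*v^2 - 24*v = (v)*(v^3 - 9*v^2 + 26*v - 24) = v*(v - 2)*(v^2 - 7*v + 12) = v*(v - 4)*(v - 2)*(v - 3)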